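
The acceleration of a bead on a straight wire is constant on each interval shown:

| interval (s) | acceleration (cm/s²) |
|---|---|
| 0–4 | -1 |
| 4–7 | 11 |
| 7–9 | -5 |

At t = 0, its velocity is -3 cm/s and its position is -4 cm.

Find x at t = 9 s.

On each constant-a segment, Δv = aΔt and Δx = v₀Δt + ½aΔt²; chain segment to segment.
0–4 s: v starts -3 cm/s; Δx = -3·4 + ½·-1·4² = -20 cm; v ends -7 cm/s.
4–7 s: v starts -7 cm/s; Δx = -7·3 + ½·11·3² = 28.5 cm; v ends 26 cm/s.
7–9 s: v starts 26 cm/s; Δx = 26·2 + ½·-5·2² = 42 cm; v ends 16 cm/s.
x(9) = -4 + Σ Δx = 46.5 cm.

46.5 cm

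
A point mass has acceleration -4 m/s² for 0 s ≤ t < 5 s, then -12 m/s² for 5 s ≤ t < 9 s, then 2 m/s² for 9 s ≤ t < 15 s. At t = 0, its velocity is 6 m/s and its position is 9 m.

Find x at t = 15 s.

On each constant-a segment, Δv = aΔt and Δx = v₀Δt + ½aΔt²; chain segment to segment.
0–5 s: v starts 6 m/s; Δx = 6·5 + ½·-4·5² = -20 m; v ends -14 m/s.
5–9 s: v starts -14 m/s; Δx = -14·4 + ½·-12·4² = -152 m; v ends -62 m/s.
9–15 s: v starts -62 m/s; Δx = -62·6 + ½·2·6² = -336 m; v ends -50 m/s.
x(15) = 9 + Σ Δx = -499 m.

-499 m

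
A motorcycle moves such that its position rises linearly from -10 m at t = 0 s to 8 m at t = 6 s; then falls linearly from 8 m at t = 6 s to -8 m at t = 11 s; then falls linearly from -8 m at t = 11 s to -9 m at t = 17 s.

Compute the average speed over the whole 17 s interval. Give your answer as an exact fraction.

Average speed = (total path length)/(elapsed time); on a piecewise-linear x-t graph the path length is Σ|Δx|.
0–6 s: |Δx| = |8 − -10| = 18 m
6–11 s: |Δx| = |-8 − 8| = 16 m
11–17 s: |Δx| = |-9 − -8| = 1 m
Total path = 35 m; average speed = 35/17 = 35/17 m/s.

35/17 m/s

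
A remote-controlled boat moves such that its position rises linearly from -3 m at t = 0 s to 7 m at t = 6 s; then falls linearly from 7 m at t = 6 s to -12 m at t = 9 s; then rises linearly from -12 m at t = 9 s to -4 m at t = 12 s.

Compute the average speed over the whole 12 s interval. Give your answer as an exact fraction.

37/12 m/s

Average speed = (total path length)/(elapsed time); on a piecewise-linear x-t graph the path length is Σ|Δx|.
0–6 s: |Δx| = |7 − -3| = 10 m
6–9 s: |Δx| = |-12 − 7| = 19 m
9–12 s: |Δx| = |-4 − -12| = 8 m
Total path = 37 m; average speed = 37/12 = 37/12 m/s.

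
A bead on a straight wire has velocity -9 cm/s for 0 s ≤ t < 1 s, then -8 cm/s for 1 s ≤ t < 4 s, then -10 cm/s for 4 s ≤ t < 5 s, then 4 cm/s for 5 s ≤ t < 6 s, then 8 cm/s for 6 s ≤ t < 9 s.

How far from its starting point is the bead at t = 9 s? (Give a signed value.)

Displacement is the signed area under the v-t curve.
0–1 s: -9 × 1 = -9 cm
1–4 s: -8 × 3 = -24 cm
4–5 s: -10 × 1 = -10 cm
5–6 s: 4 × 1 = 4 cm
6–9 s: 8 × 3 = 24 cm
Net displacement = -15 cm

-15 cm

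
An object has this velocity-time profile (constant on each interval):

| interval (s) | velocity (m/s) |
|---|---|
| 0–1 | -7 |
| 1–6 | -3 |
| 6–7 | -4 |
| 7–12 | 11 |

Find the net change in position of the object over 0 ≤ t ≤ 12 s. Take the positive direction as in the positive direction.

29 m

Displacement is the signed area under the v-t curve.
0–1 s: -7 × 1 = -7 m
1–6 s: -3 × 5 = -15 m
6–7 s: -4 × 1 = -4 m
7–12 s: 11 × 5 = 55 m
Net displacement = 29 m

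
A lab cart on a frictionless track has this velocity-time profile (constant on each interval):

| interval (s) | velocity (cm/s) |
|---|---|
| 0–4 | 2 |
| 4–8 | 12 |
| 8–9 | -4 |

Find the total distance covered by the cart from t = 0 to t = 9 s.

Distance (not displacement) is the total path length: add the absolute areas under v-t.
0–4 s: |2| × 4 = 8 cm
4–8 s: |12| × 4 = 48 cm
8–9 s: |-4| × 1 = 4 cm
Total distance = 60 cm

60 cm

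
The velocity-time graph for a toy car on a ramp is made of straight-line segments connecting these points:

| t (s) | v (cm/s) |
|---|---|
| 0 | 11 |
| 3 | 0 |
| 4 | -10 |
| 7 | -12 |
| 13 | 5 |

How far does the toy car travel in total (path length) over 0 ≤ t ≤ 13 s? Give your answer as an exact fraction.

2867/34 cm

Total distance travelled is ∫|v| dt — sum the magnitudes of each area piece.
0–3 s: |½(11 + 0)(3)| = 16.5 cm
3–4 s: |½(0 + -10)(1)| = 5 cm
4–7 s: |½(-10 + -12)(3)| = 33 cm
7–13 s: v = 0 at t = 191/17 s; triangle areas 432/17 + 75/17 = 507/17 cm
Total distance = 2867/34 cm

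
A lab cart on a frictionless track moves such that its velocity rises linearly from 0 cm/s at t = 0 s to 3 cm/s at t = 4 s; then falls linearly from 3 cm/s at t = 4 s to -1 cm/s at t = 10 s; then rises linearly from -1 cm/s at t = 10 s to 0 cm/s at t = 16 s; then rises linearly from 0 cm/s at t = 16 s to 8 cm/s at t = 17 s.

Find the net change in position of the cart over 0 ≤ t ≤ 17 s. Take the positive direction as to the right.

Displacement is the signed area under the v-t curve.
0–4 s: ½(0 + 3)(4) = 6 cm
4–10 s: ½(3 + -1)(6) = 6 cm
10–16 s: ½(-1 + 0)(6) = -3 cm
16–17 s: ½(0 + 8)(1) = 4 cm
Net displacement = 13 cm

13 cm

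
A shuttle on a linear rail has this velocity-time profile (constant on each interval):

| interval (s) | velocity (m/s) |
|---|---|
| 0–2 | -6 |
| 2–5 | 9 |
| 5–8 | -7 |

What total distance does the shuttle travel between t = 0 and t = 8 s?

Distance (not displacement) is the total path length: add the absolute areas under v-t.
0–2 s: |-6| × 2 = 12 m
2–5 s: |9| × 3 = 27 m
5–8 s: |-7| × 3 = 21 m
Total distance = 60 m

60 m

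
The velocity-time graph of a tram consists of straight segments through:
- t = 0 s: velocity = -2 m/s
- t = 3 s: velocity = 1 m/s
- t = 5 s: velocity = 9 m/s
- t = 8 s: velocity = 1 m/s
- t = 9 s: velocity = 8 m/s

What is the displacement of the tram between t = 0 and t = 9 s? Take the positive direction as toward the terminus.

Displacement is the signed area under the v-t curve.
0–3 s: ½(-2 + 1)(3) = -1.5 m
3–5 s: ½(1 + 9)(2) = 10 m
5–8 s: ½(9 + 1)(3) = 15 m
8–9 s: ½(1 + 8)(1) = 4.5 m
Net displacement = 28 m

28 m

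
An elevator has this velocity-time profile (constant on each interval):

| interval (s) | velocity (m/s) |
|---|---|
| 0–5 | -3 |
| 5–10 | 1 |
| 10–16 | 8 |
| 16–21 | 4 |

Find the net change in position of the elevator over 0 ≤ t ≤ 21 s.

58 m

Net displacement equals the area under the velocity-time graph (areas below the axis count negative).
0–5 s: -3 × 5 = -15 m
5–10 s: 1 × 5 = 5 m
10–16 s: 8 × 6 = 48 m
16–21 s: 4 × 5 = 20 m
Net displacement = 58 m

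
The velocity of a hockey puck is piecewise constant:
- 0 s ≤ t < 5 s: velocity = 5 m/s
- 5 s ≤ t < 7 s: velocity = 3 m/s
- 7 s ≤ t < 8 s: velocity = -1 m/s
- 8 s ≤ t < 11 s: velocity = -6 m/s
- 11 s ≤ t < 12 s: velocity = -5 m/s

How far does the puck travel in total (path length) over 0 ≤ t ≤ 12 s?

Total distance travelled is ∫|v| dt — sum the magnitudes of each area piece.
0–5 s: |5| × 5 = 25 m
5–7 s: |3| × 2 = 6 m
7–8 s: |-1| × 1 = 1 m
8–11 s: |-6| × 3 = 18 m
11–12 s: |-5| × 1 = 5 m
Total distance = 55 m

55 m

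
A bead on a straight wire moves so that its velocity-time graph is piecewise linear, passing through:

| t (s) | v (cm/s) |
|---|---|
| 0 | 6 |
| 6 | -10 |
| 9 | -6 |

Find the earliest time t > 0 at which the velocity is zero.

t = 2.25 s

v changes sign on 0–6 s (from 6 to -10); the graph is linear there, so v = 0 at t = 0 + (-6)·(6 − 0)/(-10 − 6) = 2.25 s.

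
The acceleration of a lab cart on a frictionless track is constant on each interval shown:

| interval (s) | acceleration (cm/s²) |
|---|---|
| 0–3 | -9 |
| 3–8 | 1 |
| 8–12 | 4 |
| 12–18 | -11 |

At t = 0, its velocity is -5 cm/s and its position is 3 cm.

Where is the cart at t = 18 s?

On each constant-a segment, Δv = aΔt and Δx = v₀Δt + ½aΔt²; chain segment to segment.
0–3 s: v starts -5 cm/s; Δx = -5·3 + ½·-9·3² = -55.5 cm; v ends -32 cm/s.
3–8 s: v starts -32 cm/s; Δx = -32·5 + ½·1·5² = -147.5 cm; v ends -27 cm/s.
8–12 s: v starts -27 cm/s; Δx = -27·4 + ½·4·4² = -76 cm; v ends -11 cm/s.
12–18 s: v starts -11 cm/s; Δx = -11·6 + ½·-11·6² = -264 cm; v ends -77 cm/s.
x(18) = 3 + Σ Δx = -540 cm.

-540 cm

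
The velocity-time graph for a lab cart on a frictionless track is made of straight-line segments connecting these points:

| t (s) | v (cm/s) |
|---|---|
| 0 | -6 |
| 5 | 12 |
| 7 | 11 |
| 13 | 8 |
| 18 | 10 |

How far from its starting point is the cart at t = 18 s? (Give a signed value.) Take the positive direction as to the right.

Displacement is the signed area under the v-t curve.
0–5 s: ½(-6 + 12)(5) = 15 cm
5–7 s: ½(12 + 11)(2) = 23 cm
7–13 s: ½(11 + 8)(6) = 57 cm
13–18 s: ½(8 + 10)(5) = 45 cm
Net displacement = 140 cm

140 cm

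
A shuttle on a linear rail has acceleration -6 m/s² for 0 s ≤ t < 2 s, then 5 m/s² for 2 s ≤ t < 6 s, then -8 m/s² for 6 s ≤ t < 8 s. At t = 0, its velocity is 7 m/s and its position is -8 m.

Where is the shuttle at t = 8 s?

28 m

On each constant-a segment, Δv = aΔt and Δx = v₀Δt + ½aΔt²; chain segment to segment.
0–2 s: v starts 7 m/s; Δx = 7·2 + ½·-6·2² = 2 m; v ends -5 m/s.
2–6 s: v starts -5 m/s; Δx = -5·4 + ½·5·4² = 20 m; v ends 15 m/s.
6–8 s: v starts 15 m/s; Δx = 15·2 + ½·-8·2² = 14 m; v ends -1 m/s.
x(8) = -8 + Σ Δx = 28 m.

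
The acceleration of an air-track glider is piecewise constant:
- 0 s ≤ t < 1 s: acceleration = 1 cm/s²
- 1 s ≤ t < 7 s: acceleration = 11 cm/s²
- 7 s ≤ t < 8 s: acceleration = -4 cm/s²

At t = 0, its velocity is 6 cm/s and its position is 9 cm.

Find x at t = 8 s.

On each constant-a segment, Δv = aΔt and Δx = v₀Δt + ½aΔt²; chain segment to segment.
0–1 s: v starts 6 cm/s; Δx = 6·1 + ½·1·1² = 6.5 cm; v ends 7 cm/s.
1–7 s: v starts 7 cm/s; Δx = 7·6 + ½·11·6² = 240 cm; v ends 73 cm/s.
7–8 s: v starts 73 cm/s; Δx = 73·1 + ½·-4·1² = 71 cm; v ends 69 cm/s.
x(8) = 9 + Σ Δx = 326.5 cm.

326.5 cm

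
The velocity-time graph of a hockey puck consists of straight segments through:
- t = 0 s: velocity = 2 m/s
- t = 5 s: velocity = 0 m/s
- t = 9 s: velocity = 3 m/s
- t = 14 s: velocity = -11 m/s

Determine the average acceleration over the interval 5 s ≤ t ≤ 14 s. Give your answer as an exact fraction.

Average acceleration = Δv/Δt = (-11 − 0)/(14 − 5) = -11/9 m/s².

-11/9 m/s²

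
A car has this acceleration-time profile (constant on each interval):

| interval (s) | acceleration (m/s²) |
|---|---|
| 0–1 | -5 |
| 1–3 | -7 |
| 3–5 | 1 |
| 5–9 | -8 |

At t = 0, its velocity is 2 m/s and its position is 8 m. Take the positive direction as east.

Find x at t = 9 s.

-168.5 m

On each constant-a segment, Δv = aΔt and Δx = v₀Δt + ½aΔt²; chain segment to segment.
0–1 s: v starts 2 m/s; Δx = 2·1 + ½·-5·1² = -0.5 m; v ends -3 m/s.
1–3 s: v starts -3 m/s; Δx = -3·2 + ½·-7·2² = -20 m; v ends -17 m/s.
3–5 s: v starts -17 m/s; Δx = -17·2 + ½·1·2² = -32 m; v ends -15 m/s.
5–9 s: v starts -15 m/s; Δx = -15·4 + ½·-8·4² = -124 m; v ends -47 m/s.
x(9) = 8 + Σ Δx = -168.5 m.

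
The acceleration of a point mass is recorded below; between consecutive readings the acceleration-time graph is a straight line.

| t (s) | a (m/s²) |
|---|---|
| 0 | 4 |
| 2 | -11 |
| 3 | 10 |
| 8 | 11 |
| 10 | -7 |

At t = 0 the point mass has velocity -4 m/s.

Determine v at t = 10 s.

45 m/s

Δv equals the area under the a-t graph; then v = v₀ + Δv.
0–2 s: ½(4 + -11)(2) = -7 m/s
2–3 s: ½(-11 + 10)(1) = -0.5 m/s
3–8 s: ½(10 + 11)(5) = 52.5 m/s
8–10 s: ½(11 + -7)(2) = 4 m/s
Δv = 49 m/s, so v(10) = -4 + (49) = 45 m/s.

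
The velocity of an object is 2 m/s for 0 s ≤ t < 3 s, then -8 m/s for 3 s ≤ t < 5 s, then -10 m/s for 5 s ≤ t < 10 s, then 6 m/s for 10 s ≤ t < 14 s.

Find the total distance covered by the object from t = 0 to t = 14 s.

96 m

Total distance travelled is ∫|v| dt — sum the magnitudes of each area piece.
0–3 s: |2| × 3 = 6 m
3–5 s: |-8| × 2 = 16 m
5–10 s: |-10| × 5 = 50 m
10–14 s: |6| × 4 = 24 m
Total distance = 96 m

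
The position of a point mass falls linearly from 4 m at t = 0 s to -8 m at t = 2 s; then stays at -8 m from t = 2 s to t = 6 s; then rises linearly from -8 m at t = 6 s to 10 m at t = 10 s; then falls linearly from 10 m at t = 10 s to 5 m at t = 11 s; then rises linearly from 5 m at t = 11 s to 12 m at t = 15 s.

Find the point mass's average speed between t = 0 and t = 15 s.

Average speed = (total path length)/(elapsed time); on a piecewise-linear x-t graph the path length is Σ|Δx|.
0–2 s: |Δx| = |-8 − 4| = 12 m
2–6 s: |Δx| = |-8 − -8| = 0 m
6–10 s: |Δx| = |10 − -8| = 18 m
10–11 s: |Δx| = |5 − 10| = 5 m
11–15 s: |Δx| = |12 − 5| = 7 m
Total path = 42 m; average speed = 42/15 = 2.8 m/s.

2.8 m/s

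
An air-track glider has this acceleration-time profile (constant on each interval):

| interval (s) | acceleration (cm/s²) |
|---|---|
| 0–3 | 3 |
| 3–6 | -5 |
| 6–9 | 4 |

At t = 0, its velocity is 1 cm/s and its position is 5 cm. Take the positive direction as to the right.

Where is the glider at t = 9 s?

32 cm

On each constant-a segment, Δv = aΔt and Δx = v₀Δt + ½aΔt²; chain segment to segment.
0–3 s: v starts 1 cm/s; Δx = 1·3 + ½·3·3² = 16.5 cm; v ends 10 cm/s.
3–6 s: v starts 10 cm/s; Δx = 10·3 + ½·-5·3² = 7.5 cm; v ends -5 cm/s.
6–9 s: v starts -5 cm/s; Δx = -5·3 + ½·4·3² = 3 cm; v ends 7 cm/s.
x(9) = 5 + Σ Δx = 32 cm.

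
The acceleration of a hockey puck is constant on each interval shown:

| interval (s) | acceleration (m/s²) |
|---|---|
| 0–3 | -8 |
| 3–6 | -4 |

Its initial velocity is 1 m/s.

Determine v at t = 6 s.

Δv equals the area under the a-t graph; then v = v₀ + Δv.
0–3 s: -8 × 3 = -24 m/s
3–6 s: -4 × 3 = -12 m/s
Δv = -36 m/s, so v(6) = 1 + (-36) = -35 m/s.

-35 m/s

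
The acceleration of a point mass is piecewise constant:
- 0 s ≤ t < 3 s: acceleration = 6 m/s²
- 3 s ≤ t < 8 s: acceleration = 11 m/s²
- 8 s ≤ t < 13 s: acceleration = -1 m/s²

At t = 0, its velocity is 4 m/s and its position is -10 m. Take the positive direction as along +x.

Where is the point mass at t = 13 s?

649 m

On each constant-a segment, Δv = aΔt and Δx = v₀Δt + ½aΔt²; chain segment to segment.
0–3 s: v starts 4 m/s; Δx = 4·3 + ½·6·3² = 39 m; v ends 22 m/s.
3–8 s: v starts 22 m/s; Δx = 22·5 + ½·11·5² = 247.5 m; v ends 77 m/s.
8–13 s: v starts 77 m/s; Δx = 77·5 + ½·-1·5² = 372.5 m; v ends 72 m/s.
x(13) = -10 + Σ Δx = 649 m.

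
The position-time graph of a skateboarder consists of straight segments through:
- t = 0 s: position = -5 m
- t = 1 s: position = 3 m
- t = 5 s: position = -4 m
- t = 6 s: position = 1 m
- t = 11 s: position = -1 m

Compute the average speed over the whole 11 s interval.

2 m/s

Average speed = (total path length)/(elapsed time); on a piecewise-linear x-t graph the path length is Σ|Δx|.
0–1 s: |Δx| = |3 − -5| = 8 m
1–5 s: |Δx| = |-4 − 3| = 7 m
5–6 s: |Δx| = |1 − -4| = 5 m
6–11 s: |Δx| = |-1 − 1| = 2 m
Total path = 22 m; average speed = 22/11 = 2 m/s.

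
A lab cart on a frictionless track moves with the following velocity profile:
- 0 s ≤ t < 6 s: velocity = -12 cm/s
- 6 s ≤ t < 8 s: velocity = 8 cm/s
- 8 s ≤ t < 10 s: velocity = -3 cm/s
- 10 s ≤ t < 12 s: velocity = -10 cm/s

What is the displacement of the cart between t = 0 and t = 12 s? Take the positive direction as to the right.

Net displacement equals the area under the velocity-time graph (areas below the axis count negative).
0–6 s: -12 × 6 = -72 cm
6–8 s: 8 × 2 = 16 cm
8–10 s: -3 × 2 = -6 cm
10–12 s: -10 × 2 = -20 cm
Net displacement = -82 cm

-82 cm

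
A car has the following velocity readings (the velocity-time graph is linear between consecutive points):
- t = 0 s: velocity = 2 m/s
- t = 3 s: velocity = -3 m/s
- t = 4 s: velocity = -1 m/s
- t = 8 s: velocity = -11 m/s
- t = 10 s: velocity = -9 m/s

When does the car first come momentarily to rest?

v changes sign on 0–3 s (from 2 to -3); the graph is linear there, so v = 0 at t = 0 + (-2)·(3 − 0)/(-3 − 2) = 1.2 s.

t = 1.2 s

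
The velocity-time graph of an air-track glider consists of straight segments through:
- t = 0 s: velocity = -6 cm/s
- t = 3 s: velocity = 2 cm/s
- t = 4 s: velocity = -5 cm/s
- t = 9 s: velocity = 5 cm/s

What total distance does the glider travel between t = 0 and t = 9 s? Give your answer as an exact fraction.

Total distance travelled is ∫|v| dt — sum the magnitudes of each area piece.
0–3 s: v = 0 at t = 2.25 s; triangle areas 6.75 + 0.75 = 7.5 cm
3–4 s: v = 0 at t = 23/7 s; triangle areas 2/7 + 25/14 = 29/14 cm
4–9 s: v = 0 at t = 6.5 s; triangle areas 6.25 + 6.25 = 12.5 cm
Total distance = 309/14 cm

309/14 cm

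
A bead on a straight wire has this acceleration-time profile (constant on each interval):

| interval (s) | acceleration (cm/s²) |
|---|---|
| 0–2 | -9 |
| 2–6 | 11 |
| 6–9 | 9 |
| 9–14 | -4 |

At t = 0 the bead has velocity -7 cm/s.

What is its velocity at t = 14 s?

26 cm/s

Δv equals the area under the a-t graph; then v = v₀ + Δv.
0–2 s: -9 × 2 = -18 cm/s
2–6 s: 11 × 4 = 44 cm/s
6–9 s: 9 × 3 = 27 cm/s
9–14 s: -4 × 5 = -20 cm/s
Δv = 33 cm/s, so v(14) = -7 + (33) = 26 cm/s.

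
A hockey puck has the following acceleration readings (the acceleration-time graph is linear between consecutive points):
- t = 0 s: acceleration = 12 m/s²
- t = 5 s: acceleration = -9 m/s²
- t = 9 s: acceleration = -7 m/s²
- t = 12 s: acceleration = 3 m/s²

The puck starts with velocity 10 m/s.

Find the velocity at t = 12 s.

-20.5 m/s

Δv equals the area under the a-t graph; then v = v₀ + Δv.
0–5 s: ½(12 + -9)(5) = 7.5 m/s
5–9 s: ½(-9 + -7)(4) = -32 m/s
9–12 s: ½(-7 + 3)(3) = -6 m/s
Δv = -30.5 m/s, so v(12) = 10 + (-30.5) = -20.5 m/s.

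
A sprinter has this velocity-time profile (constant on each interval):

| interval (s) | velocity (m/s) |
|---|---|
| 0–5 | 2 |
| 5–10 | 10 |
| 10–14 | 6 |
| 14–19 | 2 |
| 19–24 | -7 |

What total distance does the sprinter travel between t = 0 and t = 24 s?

Total distance travelled is ∫|v| dt — sum the magnitudes of each area piece.
0–5 s: |2| × 5 = 10 m
5–10 s: |10| × 5 = 50 m
10–14 s: |6| × 4 = 24 m
14–19 s: |2| × 5 = 10 m
19–24 s: |-7| × 5 = 35 m
Total distance = 129 m

129 m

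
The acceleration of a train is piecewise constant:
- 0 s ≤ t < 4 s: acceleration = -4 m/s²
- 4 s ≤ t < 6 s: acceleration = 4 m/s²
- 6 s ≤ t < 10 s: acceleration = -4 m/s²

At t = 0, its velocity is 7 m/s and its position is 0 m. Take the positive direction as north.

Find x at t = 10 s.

-50 m

On each constant-a segment, Δv = aΔt and Δx = v₀Δt + ½aΔt²; chain segment to segment.
0–4 s: v starts 7 m/s; Δx = 7·4 + ½·-4·4² = -4 m; v ends -9 m/s.
4–6 s: v starts -9 m/s; Δx = -9·2 + ½·4·2² = -10 m; v ends -1 m/s.
6–10 s: v starts -1 m/s; Δx = -1·4 + ½·-4·4² = -36 m; v ends -17 m/s.
x(10) = 0 + Σ Δx = -50 m.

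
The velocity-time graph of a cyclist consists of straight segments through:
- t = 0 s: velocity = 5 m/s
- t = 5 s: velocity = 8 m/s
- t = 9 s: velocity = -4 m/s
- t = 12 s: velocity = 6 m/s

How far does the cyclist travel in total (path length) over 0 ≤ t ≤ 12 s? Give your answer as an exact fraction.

1609/30 m

Distance (not displacement) is the total path length: add the absolute areas under v-t.
0–5 s: |½(5 + 8)(5)| = 32.5 m
5–9 s: v = 0 at t = 23/3 s; triangle areas 32/3 + 8/3 = 40/3 m
9–12 s: v = 0 at t = 10.2 s; triangle areas 2.4 + 5.4 = 7.8 m
Total distance = 1609/30 m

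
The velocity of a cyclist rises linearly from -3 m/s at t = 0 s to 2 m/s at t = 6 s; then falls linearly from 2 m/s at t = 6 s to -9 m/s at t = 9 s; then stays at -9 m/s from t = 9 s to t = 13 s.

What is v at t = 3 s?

-0.5 m/s

On 0–6 s the graph is linear from -3 to 2 m/s: v(3) = -3 + (2 − -3)·(3 − 0)/(6 − 0) = -0.5 m/s.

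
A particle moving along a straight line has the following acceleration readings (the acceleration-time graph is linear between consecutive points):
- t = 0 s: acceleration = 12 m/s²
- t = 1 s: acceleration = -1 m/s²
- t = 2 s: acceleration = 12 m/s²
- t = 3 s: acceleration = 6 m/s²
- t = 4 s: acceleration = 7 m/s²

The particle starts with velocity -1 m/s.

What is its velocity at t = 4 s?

25.5 m/s

Δv equals the area under the a-t graph; then v = v₀ + Δv.
0–1 s: ½(12 + -1)(1) = 5.5 m/s
1–2 s: ½(-1 + 12)(1) = 5.5 m/s
2–3 s: ½(12 + 6)(1) = 9 m/s
3–4 s: ½(6 + 7)(1) = 6.5 m/s
Δv = 26.5 m/s, so v(4) = -1 + (26.5) = 25.5 m/s.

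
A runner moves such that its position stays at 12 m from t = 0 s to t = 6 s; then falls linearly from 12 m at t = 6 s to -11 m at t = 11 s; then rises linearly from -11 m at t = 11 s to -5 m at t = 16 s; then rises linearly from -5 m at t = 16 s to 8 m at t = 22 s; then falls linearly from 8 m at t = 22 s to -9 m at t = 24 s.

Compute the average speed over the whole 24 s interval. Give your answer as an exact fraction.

59/24 m/s

Average speed = (total path length)/(elapsed time); on a piecewise-linear x-t graph the path length is Σ|Δx|.
0–6 s: |Δx| = |12 − 12| = 0 m
6–11 s: |Δx| = |-11 − 12| = 23 m
11–16 s: |Δx| = |-5 − -11| = 6 m
16–22 s: |Δx| = |8 − -5| = 13 m
22–24 s: |Δx| = |-9 − 8| = 17 m
Total path = 59 m; average speed = 59/24 = 59/24 m/s.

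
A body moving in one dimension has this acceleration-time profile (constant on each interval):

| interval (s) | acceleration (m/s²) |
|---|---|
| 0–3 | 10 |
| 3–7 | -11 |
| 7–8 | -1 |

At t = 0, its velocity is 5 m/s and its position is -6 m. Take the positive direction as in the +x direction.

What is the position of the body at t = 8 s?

On each constant-a segment, Δv = aΔt and Δx = v₀Δt + ½aΔt²; chain segment to segment.
0–3 s: v starts 5 m/s; Δx = 5·3 + ½·10·3² = 60 m; v ends 35 m/s.
3–7 s: v starts 35 m/s; Δx = 35·4 + ½·-11·4² = 52 m; v ends -9 m/s.
7–8 s: v starts -9 m/s; Δx = -9·1 + ½·-1·1² = -9.5 m; v ends -10 m/s.
x(8) = -6 + Σ Δx = 96.5 m.

96.5 m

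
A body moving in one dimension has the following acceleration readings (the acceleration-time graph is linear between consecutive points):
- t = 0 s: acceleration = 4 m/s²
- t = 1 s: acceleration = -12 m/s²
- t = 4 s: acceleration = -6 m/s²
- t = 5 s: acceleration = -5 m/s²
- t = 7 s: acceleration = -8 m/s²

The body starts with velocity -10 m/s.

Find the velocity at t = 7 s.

-59.5 m/s

Δv equals the area under the a-t graph; then v = v₀ + Δv.
0–1 s: ½(4 + -12)(1) = -4 m/s
1–4 s: ½(-12 + -6)(3) = -27 m/s
4–5 s: ½(-6 + -5)(1) = -5.5 m/s
5–7 s: ½(-5 + -8)(2) = -13 m/s
Δv = -49.5 m/s, so v(7) = -10 + (-49.5) = -59.5 m/s.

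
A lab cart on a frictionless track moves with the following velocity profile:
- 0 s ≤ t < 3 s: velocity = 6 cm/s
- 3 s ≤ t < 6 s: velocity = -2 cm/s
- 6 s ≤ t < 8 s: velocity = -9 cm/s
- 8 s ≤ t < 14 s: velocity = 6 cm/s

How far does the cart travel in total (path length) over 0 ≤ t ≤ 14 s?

Total distance travelled is ∫|v| dt — sum the magnitudes of each area piece.
0–3 s: |6| × 3 = 18 cm
3–6 s: |-2| × 3 = 6 cm
6–8 s: |-9| × 2 = 18 cm
8–14 s: |6| × 6 = 36 cm
Total distance = 78 cm

78 cm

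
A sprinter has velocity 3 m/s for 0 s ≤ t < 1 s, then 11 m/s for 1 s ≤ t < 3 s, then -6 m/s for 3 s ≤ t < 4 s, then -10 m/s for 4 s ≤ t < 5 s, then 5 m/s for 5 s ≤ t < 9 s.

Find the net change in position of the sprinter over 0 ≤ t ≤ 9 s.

29 m

Displacement is the signed area under the v-t curve.
0–1 s: 3 × 1 = 3 m
1–3 s: 11 × 2 = 22 m
3–4 s: -6 × 1 = -6 m
4–5 s: -10 × 1 = -10 m
5–9 s: 5 × 4 = 20 m
Net displacement = 29 m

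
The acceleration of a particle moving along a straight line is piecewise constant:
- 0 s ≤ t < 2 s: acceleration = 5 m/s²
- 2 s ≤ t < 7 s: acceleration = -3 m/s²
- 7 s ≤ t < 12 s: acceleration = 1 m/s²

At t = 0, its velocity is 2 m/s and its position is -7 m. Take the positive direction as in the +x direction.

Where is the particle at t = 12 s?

On each constant-a segment, Δv = aΔt and Δx = v₀Δt + ½aΔt²; chain segment to segment.
0–2 s: v starts 2 m/s; Δx = 2·2 + ½·5·2² = 14 m; v ends 12 m/s.
2–7 s: v starts 12 m/s; Δx = 12·5 + ½·-3·5² = 22.5 m; v ends -3 m/s.
7–12 s: v starts -3 m/s; Δx = -3·5 + ½·1·5² = -2.5 m; v ends 2 m/s.
x(12) = -7 + Σ Δx = 27 m.

27 m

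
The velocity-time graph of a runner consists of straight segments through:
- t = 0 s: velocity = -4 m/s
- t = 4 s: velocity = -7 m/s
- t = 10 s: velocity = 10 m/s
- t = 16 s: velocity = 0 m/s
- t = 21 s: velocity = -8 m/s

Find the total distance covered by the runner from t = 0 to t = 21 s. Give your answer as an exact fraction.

1671/17 m

Total distance travelled is ∫|v| dt — sum the magnitudes of each area piece.
0–4 s: |½(-4 + -7)(4)| = 22 m
4–10 s: v = 0 at t = 110/17 s; triangle areas 147/17 + 300/17 = 447/17 m
10–16 s: |½(10 + 0)(6)| = 30 m
16–21 s: |½(0 + -8)(5)| = 20 m
Total distance = 1671/17 m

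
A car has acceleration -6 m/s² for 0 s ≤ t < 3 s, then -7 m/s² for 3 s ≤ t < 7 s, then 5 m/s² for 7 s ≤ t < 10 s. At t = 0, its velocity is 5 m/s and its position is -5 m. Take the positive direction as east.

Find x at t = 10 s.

-225.5 m

On each constant-a segment, Δv = aΔt and Δx = v₀Δt + ½aΔt²; chain segment to segment.
0–3 s: v starts 5 m/s; Δx = 5·3 + ½·-6·3² = -12 m; v ends -13 m/s.
3–7 s: v starts -13 m/s; Δx = -13·4 + ½·-7·4² = -108 m; v ends -41 m/s.
7–10 s: v starts -41 m/s; Δx = -41·3 + ½·5·3² = -100.5 m; v ends -26 m/s.
x(10) = -5 + Σ Δx = -225.5 m.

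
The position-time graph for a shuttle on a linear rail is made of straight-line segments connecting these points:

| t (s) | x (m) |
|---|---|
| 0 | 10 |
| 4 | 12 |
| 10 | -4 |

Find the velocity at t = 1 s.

Velocity is the slope of the x-t graph on 0–4 s: (12 − 10)/(4 − 0) = 0.5 m/s.

0.5 m/s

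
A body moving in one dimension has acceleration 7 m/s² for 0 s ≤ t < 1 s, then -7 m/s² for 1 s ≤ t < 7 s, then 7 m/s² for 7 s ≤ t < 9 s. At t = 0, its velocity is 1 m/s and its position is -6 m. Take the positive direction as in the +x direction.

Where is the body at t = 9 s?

On each constant-a segment, Δv = aΔt and Δx = v₀Δt + ½aΔt²; chain segment to segment.
0–1 s: v starts 1 m/s; Δx = 1·1 + ½·7·1² = 4.5 m; v ends 8 m/s.
1–7 s: v starts 8 m/s; Δx = 8·6 + ½·-7·6² = -78 m; v ends -34 m/s.
7–9 s: v starts -34 m/s; Δx = -34·2 + ½·7·2² = -54 m; v ends -20 m/s.
x(9) = -6 + Σ Δx = -133.5 m.

-133.5 m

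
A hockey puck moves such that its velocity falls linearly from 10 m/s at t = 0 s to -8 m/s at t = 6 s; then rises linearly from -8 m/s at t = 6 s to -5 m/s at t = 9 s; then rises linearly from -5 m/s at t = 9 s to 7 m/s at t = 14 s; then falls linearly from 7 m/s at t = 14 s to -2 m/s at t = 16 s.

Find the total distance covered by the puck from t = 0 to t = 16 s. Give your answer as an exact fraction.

2453/36 m

Distance (not displacement) is the total path length: add the absolute areas under v-t.
0–6 s: v = 0 at t = 10/3 s; triangle areas 50/3 + 32/3 = 82/3 m
6–9 s: |½(-8 + -5)(3)| = 19.5 m
9–14 s: v = 0 at t = 133/12 s; triangle areas 125/24 + 245/24 = 185/12 m
14–16 s: v = 0 at t = 140/9 s; triangle areas 49/9 + 4/9 = 53/9 m
Total distance = 2453/36 m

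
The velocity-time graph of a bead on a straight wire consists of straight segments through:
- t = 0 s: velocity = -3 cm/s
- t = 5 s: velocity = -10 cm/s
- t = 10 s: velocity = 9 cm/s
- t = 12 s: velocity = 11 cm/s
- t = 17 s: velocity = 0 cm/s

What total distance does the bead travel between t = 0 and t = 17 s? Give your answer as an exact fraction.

3945/38 cm

Total distance travelled is ∫|v| dt — sum the magnitudes of each area piece.
0–5 s: |½(-3 + -10)(5)| = 32.5 cm
5–10 s: v = 0 at t = 145/19 s; triangle areas 250/19 + 405/38 = 905/38 cm
10–12 s: |½(9 + 11)(2)| = 20 cm
12–17 s: |½(11 + 0)(5)| = 27.5 cm
Total distance = 3945/38 cm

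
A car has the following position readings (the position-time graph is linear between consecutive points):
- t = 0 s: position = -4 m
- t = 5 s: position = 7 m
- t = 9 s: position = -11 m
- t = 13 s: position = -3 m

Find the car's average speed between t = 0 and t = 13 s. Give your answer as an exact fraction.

37/13 m/s

Average speed = (total path length)/(elapsed time); on a piecewise-linear x-t graph the path length is Σ|Δx|.
0–5 s: |Δx| = |7 − -4| = 11 m
5–9 s: |Δx| = |-11 − 7| = 18 m
9–13 s: |Δx| = |-3 − -11| = 8 m
Total path = 37 m; average speed = 37/13 = 37/13 m/s.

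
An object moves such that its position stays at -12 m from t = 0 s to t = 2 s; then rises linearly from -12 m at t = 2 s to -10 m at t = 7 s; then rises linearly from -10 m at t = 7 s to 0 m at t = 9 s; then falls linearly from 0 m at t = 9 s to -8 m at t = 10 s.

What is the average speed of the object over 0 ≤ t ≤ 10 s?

2 m/s

Average speed = (total path length)/(elapsed time); on a piecewise-linear x-t graph the path length is Σ|Δx|.
0–2 s: |Δx| = |-12 − -12| = 0 m
2–7 s: |Δx| = |-10 − -12| = 2 m
7–9 s: |Δx| = |0 − -10| = 10 m
9–10 s: |Δx| = |-8 − 0| = 8 m
Total path = 20 m; average speed = 20/10 = 2 m/s.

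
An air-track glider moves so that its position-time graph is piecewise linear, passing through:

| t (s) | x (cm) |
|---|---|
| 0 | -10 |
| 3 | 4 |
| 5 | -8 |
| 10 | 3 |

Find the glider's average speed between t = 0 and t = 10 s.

Average speed = (total path length)/(elapsed time); on a piecewise-linear x-t graph the path length is Σ|Δx|.
0–3 s: |Δx| = |4 − -10| = 14 cm
3–5 s: |Δx| = |-8 − 4| = 12 cm
5–10 s: |Δx| = |3 − -8| = 11 cm
Total path = 37 cm; average speed = 37/10 = 3.7 cm/s.

3.7 cm/s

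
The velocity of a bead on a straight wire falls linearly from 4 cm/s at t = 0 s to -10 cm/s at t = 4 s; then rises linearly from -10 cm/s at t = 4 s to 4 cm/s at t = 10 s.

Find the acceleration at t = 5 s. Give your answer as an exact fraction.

Acceleration is the slope of the v-t graph on 4–10 s: (4 − -10)/(10 − 4) = 7/3 cm/s².

7/3 cm/s²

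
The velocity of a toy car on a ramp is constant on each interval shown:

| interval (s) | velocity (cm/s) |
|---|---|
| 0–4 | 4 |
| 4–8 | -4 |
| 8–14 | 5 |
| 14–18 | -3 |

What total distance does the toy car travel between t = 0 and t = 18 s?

Total distance travelled is ∫|v| dt — sum the magnitudes of each area piece.
0–4 s: |4| × 4 = 16 cm
4–8 s: |-4| × 4 = 16 cm
8–14 s: |5| × 6 = 30 cm
14–18 s: |-3| × 4 = 12 cm
Total distance = 74 cm

74 cm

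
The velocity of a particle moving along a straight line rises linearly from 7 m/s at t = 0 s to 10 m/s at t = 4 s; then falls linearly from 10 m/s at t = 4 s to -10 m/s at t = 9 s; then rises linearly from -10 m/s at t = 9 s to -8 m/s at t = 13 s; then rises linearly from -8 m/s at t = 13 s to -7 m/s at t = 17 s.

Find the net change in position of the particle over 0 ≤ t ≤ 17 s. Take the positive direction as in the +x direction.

-32 m

Net displacement equals the area under the velocity-time graph (areas below the axis count negative).
0–4 s: ½(7 + 10)(4) = 34 m
4–9 s: ½(10 + -10)(5) = 0 m
9–13 s: ½(-10 + -8)(4) = -36 m
13–17 s: ½(-8 + -7)(4) = -30 m
Net displacement = -32 m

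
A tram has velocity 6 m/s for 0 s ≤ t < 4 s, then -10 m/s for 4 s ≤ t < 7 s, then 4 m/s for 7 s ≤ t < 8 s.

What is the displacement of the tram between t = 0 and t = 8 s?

Net displacement equals the area under the velocity-time graph (areas below the axis count negative).
0–4 s: 6 × 4 = 24 m
4–7 s: -10 × 3 = -30 m
7–8 s: 4 × 1 = 4 m
Net displacement = -2 m

-2 m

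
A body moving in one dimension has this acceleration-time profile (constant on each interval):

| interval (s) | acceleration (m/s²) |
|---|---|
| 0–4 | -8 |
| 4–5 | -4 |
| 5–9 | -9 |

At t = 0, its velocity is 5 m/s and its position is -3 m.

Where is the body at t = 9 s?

-272 m

On each constant-a segment, Δv = aΔt and Δx = v₀Δt + ½aΔt²; chain segment to segment.
0–4 s: v starts 5 m/s; Δx = 5·4 + ½·-8·4² = -44 m; v ends -27 m/s.
4–5 s: v starts -27 m/s; Δx = -27·1 + ½·-4·1² = -29 m; v ends -31 m/s.
5–9 s: v starts -31 m/s; Δx = -31·4 + ½·-9·4² = -196 m; v ends -67 m/s.
x(9) = -3 + Σ Δx = -272 m.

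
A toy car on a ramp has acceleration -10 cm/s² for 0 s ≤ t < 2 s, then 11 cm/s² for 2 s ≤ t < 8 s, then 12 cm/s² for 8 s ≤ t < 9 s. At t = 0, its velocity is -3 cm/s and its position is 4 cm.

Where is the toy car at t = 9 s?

On each constant-a segment, Δv = aΔt and Δx = v₀Δt + ½aΔt²; chain segment to segment.
0–2 s: v starts -3 cm/s; Δx = -3·2 + ½·-10·2² = -26 cm; v ends -23 cm/s.
2–8 s: v starts -23 cm/s; Δx = -23·6 + ½·11·6² = 60 cm; v ends 43 cm/s.
8–9 s: v starts 43 cm/s; Δx = 43·1 + ½·12·1² = 49 cm; v ends 55 cm/s.
x(9) = 4 + Σ Δx = 87 cm.

87 cm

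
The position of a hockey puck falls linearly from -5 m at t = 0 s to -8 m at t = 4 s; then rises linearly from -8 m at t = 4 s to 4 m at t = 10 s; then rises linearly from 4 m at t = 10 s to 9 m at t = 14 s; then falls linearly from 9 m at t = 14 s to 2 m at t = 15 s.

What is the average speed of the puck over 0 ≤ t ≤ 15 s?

1.8 m/s

Average speed = (total path length)/(elapsed time); on a piecewise-linear x-t graph the path length is Σ|Δx|.
0–4 s: |Δx| = |-8 − -5| = 3 m
4–10 s: |Δx| = |4 − -8| = 12 m
10–14 s: |Δx| = |9 − 4| = 5 m
14–15 s: |Δx| = |2 − 9| = 7 m
Total path = 27 m; average speed = 27/15 = 1.8 m/s.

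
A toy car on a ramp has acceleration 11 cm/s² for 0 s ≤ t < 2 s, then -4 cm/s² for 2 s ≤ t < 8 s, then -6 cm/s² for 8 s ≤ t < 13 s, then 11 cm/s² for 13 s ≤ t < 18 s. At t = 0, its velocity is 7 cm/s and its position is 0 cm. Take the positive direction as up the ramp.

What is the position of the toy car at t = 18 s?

100.5 cm

On each constant-a segment, Δv = aΔt and Δx = v₀Δt + ½aΔt²; chain segment to segment.
0–2 s: v starts 7 cm/s; Δx = 7·2 + ½·11·2² = 36 cm; v ends 29 cm/s.
2–8 s: v starts 29 cm/s; Δx = 29·6 + ½·-4·6² = 102 cm; v ends 5 cm/s.
8–13 s: v starts 5 cm/s; Δx = 5·5 + ½·-6·5² = -50 cm; v ends -25 cm/s.
13–18 s: v starts -25 cm/s; Δx = -25·5 + ½·11·5² = 12.5 cm; v ends 30 cm/s.
x(18) = 0 + Σ Δx = 100.5 cm.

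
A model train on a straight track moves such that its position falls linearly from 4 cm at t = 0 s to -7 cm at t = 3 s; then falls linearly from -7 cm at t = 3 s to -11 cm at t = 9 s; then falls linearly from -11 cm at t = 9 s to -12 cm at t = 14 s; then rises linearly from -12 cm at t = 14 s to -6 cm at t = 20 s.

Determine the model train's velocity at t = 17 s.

1 cm/s

Velocity is the slope of the x-t graph on 14–20 s: (-6 − -12)/(20 − 14) = 1 cm/s.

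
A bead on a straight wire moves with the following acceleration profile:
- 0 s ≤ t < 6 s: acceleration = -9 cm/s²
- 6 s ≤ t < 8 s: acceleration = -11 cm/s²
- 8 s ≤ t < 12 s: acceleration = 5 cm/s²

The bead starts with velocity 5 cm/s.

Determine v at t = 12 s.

-51 cm/s

Δv equals the area under the a-t graph; then v = v₀ + Δv.
0–6 s: -9 × 6 = -54 cm/s
6–8 s: -11 × 2 = -22 cm/s
8–12 s: 5 × 4 = 20 cm/s
Δv = -56 cm/s, so v(12) = 5 + (-56) = -51 cm/s.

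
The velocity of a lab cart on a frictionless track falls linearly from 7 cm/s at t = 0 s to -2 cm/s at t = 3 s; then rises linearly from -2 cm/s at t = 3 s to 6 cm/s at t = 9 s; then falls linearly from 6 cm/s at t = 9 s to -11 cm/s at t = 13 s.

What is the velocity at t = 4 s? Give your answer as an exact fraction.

On 3–9 s the graph is linear from -2 to 6 cm/s: v(4) = -2 + (6 − -2)·(4 − 3)/(9 − 3) = -2/3 cm/s.

-2/3 cm/s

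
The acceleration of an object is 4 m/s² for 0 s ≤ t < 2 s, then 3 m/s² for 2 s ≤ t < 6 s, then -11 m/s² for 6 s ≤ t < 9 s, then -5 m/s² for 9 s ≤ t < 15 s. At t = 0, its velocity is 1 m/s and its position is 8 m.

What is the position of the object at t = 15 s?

On each constant-a segment, Δv = aΔt and Δx = v₀Δt + ½aΔt²; chain segment to segment.
0–2 s: v starts 1 m/s; Δx = 1·2 + ½·4·2² = 10 m; v ends 9 m/s.
2–6 s: v starts 9 m/s; Δx = 9·4 + ½·3·4² = 60 m; v ends 21 m/s.
6–9 s: v starts 21 m/s; Δx = 21·3 + ½·-11·3² = 13.5 m; v ends -12 m/s.
9–15 s: v starts -12 m/s; Δx = -12·6 + ½·-5·6² = -162 m; v ends -42 m/s.
x(15) = 8 + Σ Δx = -70.5 m.

-70.5 m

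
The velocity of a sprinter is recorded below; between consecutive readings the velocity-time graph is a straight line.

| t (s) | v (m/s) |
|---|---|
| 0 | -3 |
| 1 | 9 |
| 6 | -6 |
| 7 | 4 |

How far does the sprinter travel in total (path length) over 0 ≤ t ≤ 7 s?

25.85 m

Total distance travelled is ∫|v| dt — sum the magnitudes of each area piece.
0–1 s: v = 0 at t = 0.25 s; triangle areas 0.375 + 3.375 = 3.75 m
1–6 s: v = 0 at t = 4 s; triangle areas 13.5 + 6 = 19.5 m
6–7 s: v = 0 at t = 6.6 s; triangle areas 1.8 + 0.8 = 2.6 m
Total distance = 25.85 m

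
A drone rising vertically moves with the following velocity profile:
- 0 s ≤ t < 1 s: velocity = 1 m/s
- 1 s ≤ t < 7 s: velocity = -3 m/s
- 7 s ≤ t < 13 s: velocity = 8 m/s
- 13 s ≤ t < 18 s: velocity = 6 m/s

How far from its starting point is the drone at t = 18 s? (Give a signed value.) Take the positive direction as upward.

61 m

Displacement is the signed area under the v-t curve.
0–1 s: 1 × 1 = 1 m
1–7 s: -3 × 6 = -18 m
7–13 s: 8 × 6 = 48 m
13–18 s: 6 × 5 = 30 m
Net displacement = 61 m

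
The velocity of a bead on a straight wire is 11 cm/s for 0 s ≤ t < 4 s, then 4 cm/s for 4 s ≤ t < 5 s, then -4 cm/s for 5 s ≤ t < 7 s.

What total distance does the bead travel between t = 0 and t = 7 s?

Total distance travelled is ∫|v| dt — sum the magnitudes of each area piece.
0–4 s: |11| × 4 = 44 cm
4–5 s: |4| × 1 = 4 cm
5–7 s: |-4| × 2 = 8 cm
Total distance = 56 cm

56 cm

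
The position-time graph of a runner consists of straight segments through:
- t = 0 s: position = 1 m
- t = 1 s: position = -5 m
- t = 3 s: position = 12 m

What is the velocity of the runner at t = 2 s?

Velocity is the slope of the x-t graph on 1–3 s: (12 − -5)/(3 − 1) = 8.5 m/s.

8.5 m/s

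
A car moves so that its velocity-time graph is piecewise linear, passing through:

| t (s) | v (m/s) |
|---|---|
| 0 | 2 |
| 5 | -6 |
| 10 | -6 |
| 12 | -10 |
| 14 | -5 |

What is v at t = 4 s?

-4.4 m/s

On 0–5 s the graph is linear from 2 to -6 m/s: v(4) = 2 + (-6 − 2)·(4 − 0)/(5 − 0) = -4.4 m/s.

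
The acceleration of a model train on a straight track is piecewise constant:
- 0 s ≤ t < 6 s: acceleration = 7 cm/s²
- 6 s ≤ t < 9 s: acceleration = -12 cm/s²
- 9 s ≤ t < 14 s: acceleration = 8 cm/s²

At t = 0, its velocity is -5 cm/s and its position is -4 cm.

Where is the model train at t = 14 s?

254 cm

On each constant-a segment, Δv = aΔt and Δx = v₀Δt + ½aΔt²; chain segment to segment.
0–6 s: v starts -5 cm/s; Δx = -5·6 + ½·7·6² = 96 cm; v ends 37 cm/s.
6–9 s: v starts 37 cm/s; Δx = 37·3 + ½·-12·3² = 57 cm; v ends 1 cm/s.
9–14 s: v starts 1 cm/s; Δx = 1·5 + ½·8·5² = 105 cm; v ends 41 cm/s.
x(14) = -4 + Σ Δx = 254 cm.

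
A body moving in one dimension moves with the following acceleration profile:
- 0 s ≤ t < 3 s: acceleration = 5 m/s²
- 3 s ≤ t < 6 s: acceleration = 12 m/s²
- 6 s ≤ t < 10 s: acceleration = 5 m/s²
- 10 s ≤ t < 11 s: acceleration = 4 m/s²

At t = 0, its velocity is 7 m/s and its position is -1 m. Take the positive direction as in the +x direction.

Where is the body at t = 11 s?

514.5 m

On each constant-a segment, Δv = aΔt and Δx = v₀Δt + ½aΔt²; chain segment to segment.
0–3 s: v starts 7 m/s; Δx = 7·3 + ½·5·3² = 43.5 m; v ends 22 m/s.
3–6 s: v starts 22 m/s; Δx = 22·3 + ½·12·3² = 120 m; v ends 58 m/s.
6–10 s: v starts 58 m/s; Δx = 58·4 + ½·5·4² = 272 m; v ends 78 m/s.
10–11 s: v starts 78 m/s; Δx = 78·1 + ½·4·1² = 80 m; v ends 82 m/s.
x(11) = -1 + Σ Δx = 514.5 m.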